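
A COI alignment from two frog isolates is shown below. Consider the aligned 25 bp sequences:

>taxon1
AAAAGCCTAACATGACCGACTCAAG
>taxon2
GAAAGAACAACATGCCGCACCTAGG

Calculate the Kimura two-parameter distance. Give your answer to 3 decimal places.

Of 25 sites, 5 differences are transitions and 5 are transversions, so P = 5/25 = 0.2 and Q = 5/25 = 0.2.
Under the Kimura two-parameter model, d = −½ ln(1 − 2P − Q) − ¼ ln(1 − 2Q).
1 − 2P − Q = 0.4, giving −½ ln(0.4) = 0.458145.
1 − 2Q = 0.6, giving −¼ ln(0.6) = 0.127706.
d = 0.458145 + 0.127706 = 0.585851.

0.586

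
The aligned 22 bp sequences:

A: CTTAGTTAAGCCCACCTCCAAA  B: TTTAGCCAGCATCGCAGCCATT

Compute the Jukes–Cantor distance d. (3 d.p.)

0.974

The sequences differ at 12 of 22 sites, so p = 12/22 ≈ 0.545455.
d = −(3/4) ln(1 − 4p/3) = −0.75 ln(1 − 0.727273) = −0.75 ln(0.272727)
  = −0.75 × (-1.299284) = 0.974463 substitutions/site.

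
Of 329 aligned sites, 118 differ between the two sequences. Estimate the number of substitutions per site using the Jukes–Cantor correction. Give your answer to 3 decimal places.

0.488

p = 118/329 ≈ 0.358663.
d = −(3/4) ln(1 − 4p/3) = −0.75 ln(1 − 0.478217) = −0.75 ln(0.521783)
  = −0.75 × (-0.650503) = 0.487877 substitutions/site.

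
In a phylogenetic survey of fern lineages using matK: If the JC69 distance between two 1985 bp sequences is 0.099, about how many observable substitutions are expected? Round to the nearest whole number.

Invert JC69: p = (3/4)(1 − e^(−4d/3)) = 0.75 × (1 − e^(-0.132)) = 0.75 × (1 − 0.876341) = 0.092744.
Expected differing sites = pL ≈ 0.092744 × 1985 = 184.09684 ≈ 184.

184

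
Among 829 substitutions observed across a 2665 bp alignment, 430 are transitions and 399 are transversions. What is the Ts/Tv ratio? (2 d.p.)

1.08

R = 430/399 = 1.077694… ≈ 1.08 (to 2 d.p.).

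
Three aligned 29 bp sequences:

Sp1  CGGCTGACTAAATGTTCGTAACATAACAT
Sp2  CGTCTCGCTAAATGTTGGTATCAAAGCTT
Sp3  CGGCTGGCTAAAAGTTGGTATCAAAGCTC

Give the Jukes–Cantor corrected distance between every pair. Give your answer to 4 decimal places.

Sp1–Sp2: 8/29 sites differ → p ≈ 0.275862, d = −0.75 ln(1 − 0.367816) = 0.343931 ≈ 0.3439.
Sp1–Sp3: 8/29 sites differ → p ≈ 0.275862, d = −0.75 ln(1 − 0.367816) = 0.343931 ≈ 0.3439.
Sp2–Sp3: 4/29 sites differ → p ≈ 0.137931, d = −0.75 ln(1 − 0.183908) = 0.152421 ≈ 0.1524.

d(Sp1,Sp2) = 0.3439, d(Sp1,Sp3) = 0.3439, d(Sp2,Sp3) = 0.1524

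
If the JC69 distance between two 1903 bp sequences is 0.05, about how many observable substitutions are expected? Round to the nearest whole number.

92

Invert JC69: p = (3/4)(1 − e^(−4d/3)) = 0.75 × (1 − e^(-0.066667)) = 0.75 × (1 − 0.935507) = 0.048370.
Expected differing sites = pL ≈ 0.048370 × 1903 = 92.04811 ≈ 92.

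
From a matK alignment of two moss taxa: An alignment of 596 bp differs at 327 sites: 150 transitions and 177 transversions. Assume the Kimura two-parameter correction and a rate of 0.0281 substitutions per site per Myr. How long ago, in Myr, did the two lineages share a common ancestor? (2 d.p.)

P = 150/596 ≈ 0.251678 and Q = 177/596 ≈ 0.29698.
Under the Kimura two-parameter model, d = −½ ln(1 − 2P − Q) − ¼ ln(1 − 2Q).
1 − 2P − Q = 0.199664, giving −½ ln(0.199664) = 0.805560.
1 − 2Q = 0.40604, giving −¼ ln(0.40604) = 0.225326.
d = 0.805560 + 0.225326 = 1.030886.
Under a molecular clock d = 2μt, so t = d/(2μ) = 1.030886 / (2 × 0.0281) = 18.34 Myr.

18.34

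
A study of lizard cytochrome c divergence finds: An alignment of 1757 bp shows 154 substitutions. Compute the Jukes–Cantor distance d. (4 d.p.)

p = 154/1757 ≈ 0.087649.
d = −(3/4) ln(1 − 4p/3) = −0.75 ln(1 − 0.116865) = −0.75 ln(0.883135)
  = −0.75 × (-0.124277) = 0.093208 substitutions/site.

0.0932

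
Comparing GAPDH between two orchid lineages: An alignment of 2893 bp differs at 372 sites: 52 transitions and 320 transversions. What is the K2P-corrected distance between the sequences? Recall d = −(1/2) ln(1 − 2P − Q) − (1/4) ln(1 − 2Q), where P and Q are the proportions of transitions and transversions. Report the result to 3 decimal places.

P = 52/2893 ≈ 0.017974 and Q = 320/2893 ≈ 0.110612.
Under the Kimura two-parameter model, d = −½ ln(1 − 2P − Q) − ¼ ln(1 − 2Q).
1 − 2P − Q = 0.85344, giving −½ ln(0.85344) = 0.079240.
1 − 2Q = 0.778776, giving −¼ ln(0.778776) = 0.062508.
d = 0.079240 + 0.062508 = 0.141748.

0.142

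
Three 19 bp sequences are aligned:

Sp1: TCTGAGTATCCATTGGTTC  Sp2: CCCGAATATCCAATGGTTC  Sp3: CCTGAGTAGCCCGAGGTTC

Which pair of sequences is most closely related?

Sp1 and Sp2

Sp1–Sp2: 4/19 differ, p = 0.211, d = 0.247.
Sp1–Sp3: 5/19 differ, p = 0.263, d = 0.324.
Sp2–Sp3: 6/19 differ, p = 0.316, d = 0.410.
The smallest distance is between Sp1 and Sp2.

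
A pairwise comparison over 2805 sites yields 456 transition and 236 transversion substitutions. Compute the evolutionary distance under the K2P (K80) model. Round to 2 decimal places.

0.31

P = 456/2805 ≈ 0.162567 and Q = 236/2805 ≈ 0.084135.
Under the Kimura two-parameter model, d = −½ ln(1 − 2P − Q) − ¼ ln(1 − 2Q).
1 − 2P − Q = 0.590731, giving −½ ln(0.590731) = 0.263197.
1 − 2Q = 0.83173, giving −¼ ln(0.83173) = 0.046062.
d = 0.263197 + 0.046062 = 0.309259.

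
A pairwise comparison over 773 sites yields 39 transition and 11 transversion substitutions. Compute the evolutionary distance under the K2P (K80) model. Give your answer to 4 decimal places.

0.0684

P = 39/773 ≈ 0.050453 and Q = 11/773 ≈ 0.01423.
Under the Kimura two-parameter model, d = −½ ln(1 − 2P − Q) − ¼ ln(1 − 2Q).
1 − 2P − Q = 0.884864, giving −½ ln(0.884864) = 0.061161.
1 − 2Q = 0.97154, giving −¼ ln(0.97154) = 0.007218.
d = 0.061161 + 0.007218 = 0.068379.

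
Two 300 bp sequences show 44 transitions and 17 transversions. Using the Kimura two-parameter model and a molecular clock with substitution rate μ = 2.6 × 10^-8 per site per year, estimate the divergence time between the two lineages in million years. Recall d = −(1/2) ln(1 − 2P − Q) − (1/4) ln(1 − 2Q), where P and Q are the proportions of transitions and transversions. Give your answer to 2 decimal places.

4.72

P = 44/300 ≈ 0.146667 and Q = 17/300 ≈ 0.056667.
Under the Kimura two-parameter model, d = −½ ln(1 − 2P − Q) − ¼ ln(1 − 2Q).
1 − 2P − Q = 0.649999, giving −½ ln(0.649999) = 0.215392.
1 − 2Q = 0.886666, giving −¼ ln(0.886666) = 0.030072.
d = 0.215392 + 0.030072 = 0.245464.
Under a molecular clock d = 2μt, so t = d/(2μ) = 0.245464 / (2 × 2.6 × 10^-8) = 4.72 million years.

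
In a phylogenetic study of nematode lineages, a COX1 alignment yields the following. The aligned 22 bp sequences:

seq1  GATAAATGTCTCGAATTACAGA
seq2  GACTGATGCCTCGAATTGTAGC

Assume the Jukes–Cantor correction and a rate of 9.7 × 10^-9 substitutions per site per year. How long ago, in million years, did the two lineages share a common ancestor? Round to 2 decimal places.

21.34

The sequences differ at 7 of 22 sites (3, 4, 5, 9, 18, 19, 22), so p = 7/22 ≈ 0.318182.
d = −(3/4) ln(1 − 4p/3) = −0.75 ln(1 − 0.424243) = −0.75 ln(0.575757)
  = −0.75 × (-0.552070) = 0.414053 substitutions/site.
Under a molecular clock d = 2μt, so t = d/(2μ) = 0.414053 / (2 × 9.7 × 10^-9) = 21.34 million years.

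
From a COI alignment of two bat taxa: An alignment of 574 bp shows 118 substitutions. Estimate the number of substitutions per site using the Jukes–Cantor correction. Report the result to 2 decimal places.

p = 118/574 ≈ 0.205575.
d = −(3/4) ln(1 − 4p/3) = −0.75 ln(1 − 0.2741) = −0.75 ln(0.7259)
  = −0.75 × (-0.320343) = 0.240257 substitutions/site.

0.24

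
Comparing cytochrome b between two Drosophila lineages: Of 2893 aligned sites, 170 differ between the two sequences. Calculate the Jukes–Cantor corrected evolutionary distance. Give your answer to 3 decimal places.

p = 170/2893 ≈ 0.058763.
d = −(3/4) ln(1 − 4p/3) = −0.75 ln(1 − 0.078351) = −0.75 ln(0.921649)
  = −0.75 × (-0.081591) = 0.061193 substitutions/site.

0.061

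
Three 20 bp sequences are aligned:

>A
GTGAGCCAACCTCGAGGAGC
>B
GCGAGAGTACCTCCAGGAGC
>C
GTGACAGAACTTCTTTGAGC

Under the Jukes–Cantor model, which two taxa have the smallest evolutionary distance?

A–B: 5/20 differ, p = 0.250, d = 0.304.
A–C: 7/20 differ, p = 0.350, d = 0.471.
B–C: 7/20 differ, p = 0.350, d = 0.471.
The smallest distance is between A and B.

A and B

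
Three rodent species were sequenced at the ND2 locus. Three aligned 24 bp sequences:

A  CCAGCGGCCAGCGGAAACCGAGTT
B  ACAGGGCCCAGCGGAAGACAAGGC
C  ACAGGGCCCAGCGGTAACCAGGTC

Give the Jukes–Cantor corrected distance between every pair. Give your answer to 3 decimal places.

A–B: 8/24 sites differ → p ≈ 0.333333, d = −0.75 ln(1 − 0.444444) = 0.440839 ≈ 0.441.
A–C: 7/24 sites differ → p ≈ 0.291667, d = −0.75 ln(1 − 0.388889) = 0.369358 ≈ 0.369.
B–C: 5/24 sites differ → p ≈ 0.208333, d = −0.75 ln(1 − 0.277777) = 0.244066 ≈ 0.244.

d(A,B) = 0.441, d(A,C) = 0.369, d(B,C) = 0.244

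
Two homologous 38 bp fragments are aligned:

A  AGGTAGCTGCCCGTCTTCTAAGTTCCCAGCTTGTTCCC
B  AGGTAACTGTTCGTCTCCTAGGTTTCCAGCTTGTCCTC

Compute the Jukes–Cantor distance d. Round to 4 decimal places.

0.2471

The sequences differ at 8 of 38 sites (6, 10, 11, 17, 21, 25, 35, 37), so p = 8/38 ≈ 0.210526.
d = −(3/4) ln(1 − 4p/3) = −0.75 ln(1 − 0.280701) = −0.75 ln(0.719299)
  = −0.75 × (-0.329478) = 0.247109 substitutions/site.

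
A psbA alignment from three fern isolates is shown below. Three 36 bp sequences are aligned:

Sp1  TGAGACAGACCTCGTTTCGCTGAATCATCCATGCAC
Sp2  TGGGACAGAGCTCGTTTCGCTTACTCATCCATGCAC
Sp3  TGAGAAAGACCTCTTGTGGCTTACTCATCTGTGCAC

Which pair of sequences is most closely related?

Sp1 and Sp2

Sp1–Sp2: 4/36 differ, p = 0.111, d = 0.120.
Sp1–Sp3: 8/36 differ, p = 0.222, d = 0.264.
Sp2–Sp3: 8/36 differ, p = 0.222, d = 0.264.
The smallest distance is between Sp1 and Sp2.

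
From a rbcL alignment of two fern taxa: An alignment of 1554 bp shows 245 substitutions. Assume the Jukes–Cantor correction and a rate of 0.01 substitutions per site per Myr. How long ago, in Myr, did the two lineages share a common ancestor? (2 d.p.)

8.85

p = 245/1554 ≈ 0.157658.
d = −(3/4) ln(1 − 4p/3) = −0.75 ln(1 − 0.210211) = −0.75 ln(0.789789)
  = −0.75 × (-0.235989) = 0.176992 substitutions/site.
Under a molecular clock d = 2μt, so t = d/(2μ) = 0.176992 / (2 × 0.01) = 8.85 Myr.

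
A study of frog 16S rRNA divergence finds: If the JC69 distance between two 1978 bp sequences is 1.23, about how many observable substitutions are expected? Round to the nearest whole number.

Invert JC69: p = (3/4)(1 − e^(−4d/3)) = 0.75 × (1 − e^(-1.64)) = 0.75 × (1 − 0.193980) = 0.604515.
Expected differing sites = pL ≈ 0.604515 × 1978 = 1195.73067 ≈ 1196.

1196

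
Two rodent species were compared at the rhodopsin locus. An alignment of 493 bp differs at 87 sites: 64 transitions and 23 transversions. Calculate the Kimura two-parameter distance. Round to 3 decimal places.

P = 64/493 ≈ 0.129817 and Q = 23/493 ≈ 0.046653.
Under the Kimura two-parameter model, d = −½ ln(1 − 2P − Q) − ¼ ln(1 − 2Q).
1 − 2P − Q = 0.693713, giving −½ ln(0.693713) = 0.182848.
1 − 2Q = 0.906694, giving −¼ ln(0.906694) = 0.024488.
d = 0.182848 + 0.024488 = 0.207336.

0.207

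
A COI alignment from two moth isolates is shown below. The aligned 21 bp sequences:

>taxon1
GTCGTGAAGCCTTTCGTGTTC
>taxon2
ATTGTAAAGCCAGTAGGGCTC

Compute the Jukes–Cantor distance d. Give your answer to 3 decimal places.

0.532

The sequences differ at 8 of 21 sites (1, 3, 6, 12, 13, 15, 17, 19), so p = 8/21 ≈ 0.380952.
d = −(3/4) ln(1 − 4p/3) = −0.75 ln(1 − 0.507936) = −0.75 ln(0.492064)
  = −0.75 × (-0.709146) = 0.531860 substitutions/site.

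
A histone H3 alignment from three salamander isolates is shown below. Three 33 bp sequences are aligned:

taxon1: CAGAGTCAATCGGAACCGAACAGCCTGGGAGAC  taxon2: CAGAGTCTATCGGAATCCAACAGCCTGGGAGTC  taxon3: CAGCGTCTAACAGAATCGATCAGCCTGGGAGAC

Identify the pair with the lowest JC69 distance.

taxon1–taxon2: 4/33 differ, p = 0.121, d = 0.132.
taxon1–taxon3: 6/33 differ, p = 0.182, d = 0.208.
taxon2–taxon3: 6/33 differ, p = 0.182, d = 0.208.
The smallest distance is between taxon1 and taxon2.

taxon1 and taxon2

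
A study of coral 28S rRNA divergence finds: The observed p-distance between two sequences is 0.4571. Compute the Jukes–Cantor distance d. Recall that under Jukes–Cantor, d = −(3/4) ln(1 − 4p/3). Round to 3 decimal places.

0.705

d = −(3/4) ln(1 − 4p/3) = −0.75 ln(1 − 0.609467) = −0.75 ln(0.390533)
  = −0.75 × (-0.940243) = 0.705182 substitutions/site.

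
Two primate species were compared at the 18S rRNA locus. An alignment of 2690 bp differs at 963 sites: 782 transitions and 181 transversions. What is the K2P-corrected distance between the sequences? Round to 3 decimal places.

0.559

P = 782/2690 ≈ 0.290706 and Q = 181/2690 ≈ 0.067286.
Under the Kimura two-parameter model, d = −½ ln(1 − 2P − Q) − ¼ ln(1 − 2Q).
1 − 2P − Q = 0.351302, giving −½ ln(0.351302) = 0.523055.
1 − 2Q = 0.865428, giving −¼ ln(0.865428) = 0.036133.
d = 0.523055 + 0.036133 = 0.559188.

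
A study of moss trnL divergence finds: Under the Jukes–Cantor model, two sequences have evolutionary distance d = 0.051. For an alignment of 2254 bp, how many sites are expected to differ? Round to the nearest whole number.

Invert JC69: p = (3/4)(1 − e^(−4d/3)) = 0.75 × (1 − e^(-0.068)) = 0.75 × (1 − 0.934260) = 0.049305.
Expected differing sites = pL ≈ 0.049305 × 2254 = 111.13347 ≈ 111.

111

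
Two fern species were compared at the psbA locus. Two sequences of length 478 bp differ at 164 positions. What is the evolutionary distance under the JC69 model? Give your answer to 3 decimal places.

p = 164/478 ≈ 0.343096.
d = −(3/4) ln(1 − 4p/3) = −0.75 ln(1 − 0.457461) = −0.75 ln(0.542539)
  = −0.75 × (-0.611495) = 0.458621 substitutions/site.

0.459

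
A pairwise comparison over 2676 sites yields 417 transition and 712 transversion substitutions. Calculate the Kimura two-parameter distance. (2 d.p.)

P = 417/2676 ≈ 0.15583 and Q = 712/2676 ≈ 0.266069.
Under the Kimura two-parameter model, d = −½ ln(1 − 2P − Q) − ¼ ln(1 − 2Q).
1 − 2P − Q = 0.422271, giving −½ ln(0.422271) = 0.431054.
1 − 2Q = 0.467862, giving −¼ ln(0.467862) = 0.189895.
d = 0.431054 + 0.189895 = 0.620949.

0.62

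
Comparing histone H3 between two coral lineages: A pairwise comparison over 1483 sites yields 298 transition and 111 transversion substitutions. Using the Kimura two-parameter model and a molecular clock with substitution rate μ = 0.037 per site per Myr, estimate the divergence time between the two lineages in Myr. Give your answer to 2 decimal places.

4.92

P = 298/1483 ≈ 0.200944 and Q = 111/1483 ≈ 0.074848.
Under the Kimura two-parameter model, d = −½ ln(1 − 2P − Q) − ¼ ln(1 − 2Q).
1 − 2P − Q = 0.523264, giving −½ ln(0.523264) = 0.323835.
1 − 2Q = 0.850304, giving −¼ ln(0.850304) = 0.040540.
d = 0.323835 + 0.040540 = 0.364375.
Under a molecular clock d = 2μt, so t = d/(2μ) = 0.364375 / (2 × 0.037) = 4.92 Myr.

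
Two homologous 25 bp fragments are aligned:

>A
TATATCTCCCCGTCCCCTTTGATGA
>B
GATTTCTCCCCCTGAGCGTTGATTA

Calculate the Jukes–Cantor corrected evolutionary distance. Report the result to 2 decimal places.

The sequences differ at 8 of 25 sites (1, 4, 12, 14, 15, 16, 18, 24), so p = 8/25 = 0.32.
d = −(3/4) ln(1 − 4p/3) = −0.75 ln(1 − 0.426667) = −0.75 ln(0.573333)
  = −0.75 × (-0.556289) = 0.417217 substitutions/site.

0.42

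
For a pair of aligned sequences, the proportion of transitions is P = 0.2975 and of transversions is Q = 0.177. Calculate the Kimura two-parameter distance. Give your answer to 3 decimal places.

Under the Kimura two-parameter model, d = −½ ln(1 − 2P − Q) − ¼ ln(1 − 2Q).
1 − 2P − Q = 0.228, giving −½ ln(0.228) = 0.739205.
1 − 2Q = 0.646, giving −¼ ln(0.646) = 0.109239.
d = 0.739205 + 0.109239 = 0.848444.

0.848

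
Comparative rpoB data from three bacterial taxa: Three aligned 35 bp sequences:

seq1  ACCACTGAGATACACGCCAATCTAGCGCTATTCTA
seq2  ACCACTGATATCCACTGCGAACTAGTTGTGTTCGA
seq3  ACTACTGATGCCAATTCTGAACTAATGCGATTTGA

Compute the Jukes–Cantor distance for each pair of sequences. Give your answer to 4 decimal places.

seq1–seq2: 11/35 sites differ → p ≈ 0.314286, d = −0.75 ln(1 − 0.419048) = 0.407315 ≈ 0.4073.
seq1–seq3: 16/35 sites differ → p ≈ 0.457143, d = −0.75 ln(1 − 0.609524) = 0.705292 ≈ 0.7053.
seq2–seq3: 13/35 sites differ → p ≈ 0.371429, d = −0.75 ln(1 − 0.495239) = 0.512753 ≈ 0.5128.

d(seq1,seq2) = 0.4073, d(seq1,seq3) = 0.7053, d(seq2,seq3) = 0.5128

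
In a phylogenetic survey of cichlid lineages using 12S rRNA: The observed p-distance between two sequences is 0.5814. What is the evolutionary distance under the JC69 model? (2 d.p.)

1.12

d = −(3/4) ln(1 − 4p/3) = −0.75 ln(1 − 0.7752) = −0.75 ln(0.2248)
  = −0.75 × (-1.492544) = 1.119408 substitutions/site.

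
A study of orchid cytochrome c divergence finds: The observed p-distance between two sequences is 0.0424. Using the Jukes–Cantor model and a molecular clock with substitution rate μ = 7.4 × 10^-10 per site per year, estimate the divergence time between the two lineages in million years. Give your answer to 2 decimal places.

d = −(3/4) ln(1 − 4p/3) = −0.75 ln(1 − 0.056533) = −0.75 ln(0.943467)
  = −0.75 × (-0.058194) = 0.043646 substitutions/site.
Under a molecular clock d = 2μt, so t = d/(2μ) = 0.043646 / (2 × 7.4 × 10^-10) = 29.49 million years.

29.49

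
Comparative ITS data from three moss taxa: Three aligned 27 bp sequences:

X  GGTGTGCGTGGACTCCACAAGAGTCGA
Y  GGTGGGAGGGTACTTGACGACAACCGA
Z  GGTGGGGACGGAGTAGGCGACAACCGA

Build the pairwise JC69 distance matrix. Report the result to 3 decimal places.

d(X,Y) = 0.511, d(X,Z) = 0.673, d(Y,Z) = 0.318

X–Y: 10/27 sites differ → p ≈ 0.37037, d = −0.75 ln(1 − 0.493827) = 0.510658 ≈ 0.511.
X–Z: 12/27 sites differ → p ≈ 0.444444, d = −0.75 ln(1 − 0.592592) = 0.673455 ≈ 0.673.
Y–Z: 7/27 sites differ → p ≈ 0.259259, d = −0.75 ln(1 − 0.345679) = 0.318118 ≈ 0.318.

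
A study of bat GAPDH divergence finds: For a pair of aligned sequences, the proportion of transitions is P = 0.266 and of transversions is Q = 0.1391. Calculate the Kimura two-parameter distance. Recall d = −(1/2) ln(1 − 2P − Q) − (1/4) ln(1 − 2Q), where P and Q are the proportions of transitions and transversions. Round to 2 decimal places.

Under the Kimura two-parameter model, d = −½ ln(1 − 2P − Q) − ¼ ln(1 − 2Q).
1 − 2P − Q = 0.3289, giving −½ ln(0.3289) = 0.556001.
1 − 2Q = 0.7218, giving −¼ ln(0.7218) = 0.081502.
d = 0.556001 + 0.081502 = 0.637503.

0.64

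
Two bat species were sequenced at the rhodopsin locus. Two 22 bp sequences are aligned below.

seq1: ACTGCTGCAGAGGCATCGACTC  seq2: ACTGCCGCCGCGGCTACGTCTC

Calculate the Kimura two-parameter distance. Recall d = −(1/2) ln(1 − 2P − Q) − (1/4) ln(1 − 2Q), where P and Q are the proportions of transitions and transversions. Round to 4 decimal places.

Of 22 sites, 1 differences are transitions and 5 are transversions, so P = 1/22 ≈ 0.045455 and Q = 5/22 ≈ 0.227273.
Under the Kimura two-parameter model, d = −½ ln(1 − 2P − Q) − ¼ ln(1 − 2Q).
1 − 2P − Q = 0.681817, giving −½ ln(0.681817) = 0.191497.
1 − 2Q = 0.545454, giving −¼ ln(0.545454) = 0.151534.
d = 0.191497 + 0.151534 = 0.343031.

0.3430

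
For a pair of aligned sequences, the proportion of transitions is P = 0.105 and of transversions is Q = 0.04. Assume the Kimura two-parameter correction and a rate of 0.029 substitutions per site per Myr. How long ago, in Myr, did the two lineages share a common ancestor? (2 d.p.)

Under the Kimura two-parameter model, d = −½ ln(1 − 2P − Q) − ¼ ln(1 − 2Q).
1 − 2P − Q = 0.75, giving −½ ln(0.75) = 0.143841.
1 − 2Q = 0.92, giving −¼ ln(0.92) = 0.020845.
d = 0.143841 + 0.020845 = 0.164686.
Under a molecular clock d = 2μt, so t = d/(2μ) = 0.164686 / (2 × 0.029) = 2.84 Myr.

2.84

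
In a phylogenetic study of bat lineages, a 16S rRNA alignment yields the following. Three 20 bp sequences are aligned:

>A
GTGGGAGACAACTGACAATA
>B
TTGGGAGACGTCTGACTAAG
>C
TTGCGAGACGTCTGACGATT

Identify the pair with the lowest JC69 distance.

B and C

A–B: 6/20 differ, p = 0.300, d = 0.383.
A–C: 6/20 differ, p = 0.300, d = 0.383.
B–C: 4/20 differ, p = 0.200, d = 0.233.
The smallest distance is between B and C.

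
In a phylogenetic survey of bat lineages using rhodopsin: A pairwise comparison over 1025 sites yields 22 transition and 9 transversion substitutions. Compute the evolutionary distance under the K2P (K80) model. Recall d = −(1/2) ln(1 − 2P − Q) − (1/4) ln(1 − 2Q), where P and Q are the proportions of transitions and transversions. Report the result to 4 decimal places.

P = 22/1025 ≈ 0.021463 and Q = 9/1025 ≈ 0.00878.
Under the Kimura two-parameter model, d = −½ ln(1 − 2P − Q) − ¼ ln(1 − 2Q).
1 − 2P − Q = 0.948294, giving −½ ln(0.948294) = 0.026545.
1 − 2Q = 0.98244, giving −¼ ln(0.98244) = 0.004429.
d = 0.026545 + 0.004429 = 0.030974.

0.0310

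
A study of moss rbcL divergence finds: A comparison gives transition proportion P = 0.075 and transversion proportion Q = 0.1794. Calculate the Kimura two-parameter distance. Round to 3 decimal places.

0.311

Under the Kimura two-parameter model, d = −½ ln(1 − 2P − Q) − ¼ ln(1 − 2Q).
1 − 2P − Q = 0.6706, giving −½ ln(0.6706) = 0.199791.
1 − 2Q = 0.6412, giving −¼ ln(0.6412) = 0.111103.
d = 0.199791 + 0.111103 = 0.310894.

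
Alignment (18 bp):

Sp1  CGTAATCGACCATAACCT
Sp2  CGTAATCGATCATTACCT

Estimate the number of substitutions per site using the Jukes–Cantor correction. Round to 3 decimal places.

0.120

The sequences differ at 2 of 18 sites (10, 14), so p = 2/18 ≈ 0.111111.
d = −(3/4) ln(1 − 4p/3) = −0.75 ln(1 − 0.148148) = −0.75 ln(0.851852)
  = −0.75 × (-0.160342) = 0.120257 substitutions/site.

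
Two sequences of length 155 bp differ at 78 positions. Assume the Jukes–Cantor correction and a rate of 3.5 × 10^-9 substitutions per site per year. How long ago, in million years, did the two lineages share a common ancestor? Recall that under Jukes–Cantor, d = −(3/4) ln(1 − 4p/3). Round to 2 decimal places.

p = 78/155 ≈ 0.503226.
d = −(3/4) ln(1 − 4p/3) = −0.75 ln(1 − 0.670968) = −0.75 ln(0.329032)
  = −0.75 × (-1.111600) = 0.833700 substitutions/site.
Under a molecular clock d = 2μt, so t = d/(2μ) = 0.833700 / (2 × 3.5 × 10^-9) = 119.10 million years.

119.10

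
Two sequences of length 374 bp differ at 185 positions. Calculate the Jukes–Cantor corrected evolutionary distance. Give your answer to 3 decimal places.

0.808

p = 185/374 ≈ 0.494652.
d = −(3/4) ln(1 − 4p/3) = −0.75 ln(1 − 0.659536) = −0.75 ln(0.340464)
  = −0.75 × (-1.077446) = 0.808085 substitutions/site.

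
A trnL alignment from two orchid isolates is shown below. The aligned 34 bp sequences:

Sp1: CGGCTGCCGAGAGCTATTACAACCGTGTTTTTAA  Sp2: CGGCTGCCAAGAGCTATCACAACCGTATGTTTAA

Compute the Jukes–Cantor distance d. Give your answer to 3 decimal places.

0.128

The sequences differ at 4 of 34 sites (9, 18, 27, 29), so p = 4/34 ≈ 0.117647.
d = −(3/4) ln(1 − 4p/3) = −0.75 ln(1 − 0.156863) = −0.75 ln(0.843137)
  = −0.75 × (-0.170626) = 0.127970 substitutions/site.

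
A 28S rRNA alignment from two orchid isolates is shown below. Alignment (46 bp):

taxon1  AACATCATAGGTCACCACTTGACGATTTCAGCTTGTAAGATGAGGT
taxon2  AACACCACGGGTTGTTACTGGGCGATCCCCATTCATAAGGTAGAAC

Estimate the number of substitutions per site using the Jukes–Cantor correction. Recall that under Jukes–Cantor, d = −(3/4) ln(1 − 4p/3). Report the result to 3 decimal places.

The sequences differ at 22 of 46 sites, so p = 22/46 ≈ 0.478261.
d = −(3/4) ln(1 − 4p/3) = −0.75 ln(1 − 0.637681) = −0.75 ln(0.362319)
  = −0.75 × (-1.015230) = 0.761423 substitutions/site.

0.761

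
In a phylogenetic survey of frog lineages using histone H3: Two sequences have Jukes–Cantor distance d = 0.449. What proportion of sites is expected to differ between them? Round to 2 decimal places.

p = (3/4)(1 − e^(−4d/3)) = 0.75 × (1 − e^(-0.598667)) = 0.75 × (1 − 0.549544) = 0.337842.

0.34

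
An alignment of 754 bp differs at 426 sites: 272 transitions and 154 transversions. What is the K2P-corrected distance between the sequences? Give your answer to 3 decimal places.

1.431

P = 272/754 ≈ 0.360743 and Q = 154/754 ≈ 0.204244.
Under the Kimura two-parameter model, d = −½ ln(1 − 2P − Q) − ¼ ln(1 − 2Q).
1 − 2P − Q = 0.07427, giving −½ ln(0.07427) = 1.300024.
1 − 2Q = 0.591512, giving −¼ ln(0.591512) = 0.131268.
d = 1.300024 + 0.131268 = 1.431292.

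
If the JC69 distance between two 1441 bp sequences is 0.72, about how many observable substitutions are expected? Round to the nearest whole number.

Invert JC69: p = (3/4)(1 − e^(−4d/3)) = 0.75 × (1 − e^(-0.96)) = 0.75 × (1 − 0.382893) = 0.462830.
Expected differing sites = pL ≈ 0.462830 × 1441 = 666.93803 ≈ 667.

667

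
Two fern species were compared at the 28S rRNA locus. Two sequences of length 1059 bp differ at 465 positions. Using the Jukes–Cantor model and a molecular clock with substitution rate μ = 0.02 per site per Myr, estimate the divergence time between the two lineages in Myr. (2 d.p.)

16.51

p = 465/1059 ≈ 0.439093.
d = −(3/4) ln(1 − 4p/3) = −0.75 ln(1 − 0.585457) = −0.75 ln(0.414543)
  = −0.75 × (-0.880579) = 0.660434 substitutions/site.
Under a molecular clock d = 2μt, so t = d/(2μ) = 0.660434 / (2 × 0.02) = 16.51 Myr.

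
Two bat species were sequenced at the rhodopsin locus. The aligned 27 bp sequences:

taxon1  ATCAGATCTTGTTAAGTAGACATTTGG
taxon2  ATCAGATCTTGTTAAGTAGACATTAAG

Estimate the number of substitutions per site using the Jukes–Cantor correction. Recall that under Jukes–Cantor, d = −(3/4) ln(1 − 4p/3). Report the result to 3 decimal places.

The sequences differ at 2 of 27 sites (25, 26), so p = 2/27 ≈ 0.074074.
d = −(3/4) ln(1 − 4p/3) = −0.75 ln(1 − 0.098765) = −0.75 ln(0.901235)
  = −0.75 × (-0.103989) = 0.077992 substitutions/site.

0.078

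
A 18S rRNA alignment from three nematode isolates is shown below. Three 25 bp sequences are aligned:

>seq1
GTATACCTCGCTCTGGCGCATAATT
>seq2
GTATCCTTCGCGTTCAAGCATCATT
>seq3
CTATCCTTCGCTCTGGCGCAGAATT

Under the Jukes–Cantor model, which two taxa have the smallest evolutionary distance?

seq1–seq2: 8/25 differ, p = 0.320, d = 0.417.
seq1–seq3: 4/25 differ, p = 0.160, d = 0.180.
seq2–seq3: 8/25 differ, p = 0.320, d = 0.417.
The smallest distance is between seq1 and seq3.

seq1 and seq3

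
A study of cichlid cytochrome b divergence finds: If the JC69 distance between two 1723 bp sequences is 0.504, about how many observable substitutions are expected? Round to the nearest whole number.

632

Invert JC69: p = (3/4)(1 − e^(−4d/3)) = 0.75 × (1 − e^(-0.672)) = 0.75 × (1 − 0.510686) = 0.366986.
Expected differing sites = pL ≈ 0.366986 × 1723 = 632.316878 ≈ 632.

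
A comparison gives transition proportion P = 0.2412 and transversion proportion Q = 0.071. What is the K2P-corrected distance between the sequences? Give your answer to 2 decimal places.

Under the Kimura two-parameter model, d = −½ ln(1 − 2P − Q) − ¼ ln(1 − 2Q).
1 − 2P − Q = 0.4466, giving −½ ln(0.4466) = 0.403046.
1 − 2Q = 0.858, giving −¼ ln(0.858) = 0.038288.
d = 0.403046 + 0.038288 = 0.441334.

0.44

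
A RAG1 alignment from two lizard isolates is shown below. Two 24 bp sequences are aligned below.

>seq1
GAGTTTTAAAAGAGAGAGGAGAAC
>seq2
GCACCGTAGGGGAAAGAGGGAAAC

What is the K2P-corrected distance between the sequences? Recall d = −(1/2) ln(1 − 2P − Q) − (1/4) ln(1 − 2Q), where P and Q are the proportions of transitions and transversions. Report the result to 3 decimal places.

Of 24 sites, 9 differences are transitions and 2 are transversions, so P = 9/24 = 0.375 and Q = 2/24 ≈ 0.083333.
Under the Kimura two-parameter model, d = −½ ln(1 − 2P − Q) − ¼ ln(1 − 2Q).
1 − 2P − Q = 0.166667, giving −½ ln(0.166667) = 0.895879.
1 − 2Q = 0.833334, giving −¼ ln(0.833334) = 0.045580.
d = 0.895879 + 0.045580 = 0.941459.

0.941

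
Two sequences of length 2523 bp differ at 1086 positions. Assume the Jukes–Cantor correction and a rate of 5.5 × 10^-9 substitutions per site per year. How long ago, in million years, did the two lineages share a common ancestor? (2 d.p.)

58.17

p = 1086/2523 ≈ 0.43044.
d = −(3/4) ln(1 − 4p/3) = −0.75 ln(1 − 0.57392) = −0.75 ln(0.42608)
  = −0.75 × (-0.853128) = 0.639846 substitutions/site.
Under a molecular clock d = 2μt, so t = d/(2μ) = 0.639846 / (2 × 5.5 × 10^-9) = 58.17 million years.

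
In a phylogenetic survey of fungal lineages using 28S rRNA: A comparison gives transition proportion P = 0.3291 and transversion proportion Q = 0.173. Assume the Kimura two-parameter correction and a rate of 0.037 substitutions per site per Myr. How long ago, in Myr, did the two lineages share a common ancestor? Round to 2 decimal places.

13.46

Under the Kimura two-parameter model, d = −½ ln(1 − 2P − Q) − ¼ ln(1 − 2Q).
1 − 2P − Q = 0.1688, giving −½ ln(0.1688) = 0.889520.
1 − 2Q = 0.654, giving −¼ ln(0.654) = 0.106162.
d = 0.889520 + 0.106162 = 0.995682.
Under a molecular clock d = 2μt, so t = d/(2μ) = 0.995682 / (2 × 0.037) = 13.46 Myr.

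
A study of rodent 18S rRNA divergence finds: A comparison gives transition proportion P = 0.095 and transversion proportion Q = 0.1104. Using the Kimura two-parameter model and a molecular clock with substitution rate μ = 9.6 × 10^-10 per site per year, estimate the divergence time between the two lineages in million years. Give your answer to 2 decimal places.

125.52

Under the Kimura two-parameter model, d = −½ ln(1 − 2P − Q) − ¼ ln(1 − 2Q).
1 − 2P − Q = 0.6996, giving −½ ln(0.6996) = 0.178623.
1 − 2Q = 0.7792, giving −¼ ln(0.7792) = 0.062372.
d = 0.178623 + 0.062372 = 0.240995.
Under a molecular clock d = 2μt, so t = d/(2μ) = 0.240995 / (2 × 9.6 × 10^-10) = 125.52 million years.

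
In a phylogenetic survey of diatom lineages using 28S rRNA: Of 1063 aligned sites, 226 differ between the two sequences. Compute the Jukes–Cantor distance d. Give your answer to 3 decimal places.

0.250

p = 226/1063 ≈ 0.212606.
d = −(3/4) ln(1 − 4p/3) = −0.75 ln(1 − 0.283475) = −0.75 ln(0.716525)
  = −0.75 × (-0.333342) = 0.250007 substitutions/site.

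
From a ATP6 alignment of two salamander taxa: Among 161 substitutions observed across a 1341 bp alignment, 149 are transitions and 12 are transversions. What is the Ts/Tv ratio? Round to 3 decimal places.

R = 149/12 = 12.416666… ≈ 12.417 (to 3 d.p.).

12.417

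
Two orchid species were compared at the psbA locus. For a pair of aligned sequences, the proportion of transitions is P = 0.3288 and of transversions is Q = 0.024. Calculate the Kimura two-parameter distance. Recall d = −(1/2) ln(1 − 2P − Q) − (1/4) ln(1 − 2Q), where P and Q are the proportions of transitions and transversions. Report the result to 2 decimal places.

Under the Kimura two-parameter model, d = −½ ln(1 − 2P − Q) − ¼ ln(1 − 2Q).
1 − 2P − Q = 0.3184, giving −½ ln(0.3184) = 0.572223.
1 − 2Q = 0.952, giving −¼ ln(0.952) = 0.012298.
d = 0.572223 + 0.012298 = 0.584521.

0.58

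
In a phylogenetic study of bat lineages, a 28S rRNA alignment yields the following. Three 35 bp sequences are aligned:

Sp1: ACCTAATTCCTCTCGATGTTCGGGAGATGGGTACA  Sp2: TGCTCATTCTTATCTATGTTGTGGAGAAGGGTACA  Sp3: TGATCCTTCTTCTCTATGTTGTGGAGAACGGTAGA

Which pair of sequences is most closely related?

Sp2 and Sp3

Sp1–Sp2: 9/35 differ, p = 0.257, d = 0.315.
Sp1–Sp3: 12/35 differ, p = 0.343, d = 0.458.
Sp2–Sp3: 5/35 differ, p = 0.143, d = 0.158.
The smallest distance is between Sp2 and Sp3.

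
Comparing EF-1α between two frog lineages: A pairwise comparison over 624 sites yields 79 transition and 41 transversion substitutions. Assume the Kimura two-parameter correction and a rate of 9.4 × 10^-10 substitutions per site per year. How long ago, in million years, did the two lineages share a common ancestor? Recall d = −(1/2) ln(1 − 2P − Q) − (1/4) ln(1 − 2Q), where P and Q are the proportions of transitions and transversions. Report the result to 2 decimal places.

P = 79/624 ≈ 0.126603 and Q = 41/624 ≈ 0.065705.
Under the Kimura two-parameter model, d = −½ ln(1 − 2P − Q) − ¼ ln(1 − 2Q).
1 − 2P − Q = 0.681089, giving −½ ln(0.681089) = 0.192031.
1 − 2Q = 0.86859, giving −¼ ln(0.86859) = 0.035221.
d = 0.192031 + 0.035221 = 0.227252.
Under a molecular clock d = 2μt, so t = d/(2μ) = 0.227252 / (2 × 9.4 × 10^-10) = 120.88 million years.

120.88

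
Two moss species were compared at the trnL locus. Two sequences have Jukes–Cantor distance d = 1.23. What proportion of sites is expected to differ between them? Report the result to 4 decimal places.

0.6045

p = (3/4)(1 − e^(−4d/3)) = 0.75 × (1 − e^(-1.64)) = 0.75 × (1 − 0.193980) = 0.604515.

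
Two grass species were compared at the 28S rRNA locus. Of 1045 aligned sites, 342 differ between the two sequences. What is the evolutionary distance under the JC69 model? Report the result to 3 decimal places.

0.430

p = 342/1045 ≈ 0.327273.
d = −(3/4) ln(1 − 4p/3) = −0.75 ln(1 − 0.436364) = −0.75 ln(0.563636)
  = −0.75 × (-0.573347) = 0.430010 substitutions/site.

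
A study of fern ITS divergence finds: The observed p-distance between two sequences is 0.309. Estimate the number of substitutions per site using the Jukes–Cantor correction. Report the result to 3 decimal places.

d = −(3/4) ln(1 − 4p/3) = −0.75 ln(1 − 0.412) = −0.75 ln(0.588)
  = −0.75 × (-0.531028) = 0.398271 substitutions/site.

0.398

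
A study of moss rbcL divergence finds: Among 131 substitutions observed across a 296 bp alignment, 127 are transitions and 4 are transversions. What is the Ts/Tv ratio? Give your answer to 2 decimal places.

31.75

R = 127/4 = 31.75.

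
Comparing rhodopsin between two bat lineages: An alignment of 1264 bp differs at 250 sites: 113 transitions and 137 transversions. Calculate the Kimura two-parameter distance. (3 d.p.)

0.230

P = 113/1264 ≈ 0.089399 and Q = 137/1264 ≈ 0.108386.
Under the Kimura two-parameter model, d = −½ ln(1 − 2P − Q) − ¼ ln(1 − 2Q).
1 − 2P − Q = 0.712816, giving −½ ln(0.712816) = 0.169266.
1 − 2Q = 0.783228, giving −¼ ln(0.783228) = 0.061083.
d = 0.169266 + 0.061083 = 0.230349.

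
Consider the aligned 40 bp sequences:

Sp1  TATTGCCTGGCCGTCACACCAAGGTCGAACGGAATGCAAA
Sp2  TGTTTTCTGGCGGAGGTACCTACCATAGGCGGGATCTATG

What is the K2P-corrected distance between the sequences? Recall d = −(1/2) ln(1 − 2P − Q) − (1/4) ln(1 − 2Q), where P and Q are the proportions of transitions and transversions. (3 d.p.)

0.978

Of 40 sites, 11 differences are transitions and 10 are transversions, so P = 11/40 = 0.275 and Q = 10/40 = 0.25.
Under the Kimura two-parameter model, d = −½ ln(1 − 2P − Q) − ¼ ln(1 − 2Q).
1 − 2P − Q = 0.2, giving −½ ln(0.2) = 0.804719.
1 − 2Q = 0.5, giving −¼ ln(0.5) = 0.173287.
d = 0.804719 + 0.173287 = 0.978006.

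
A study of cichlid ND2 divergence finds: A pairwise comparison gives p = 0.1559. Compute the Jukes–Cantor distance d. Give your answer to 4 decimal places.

d = −(3/4) ln(1 − 4p/3) = −0.75 ln(1 − 0.207867) = −0.75 ln(0.792133)
  = −0.75 × (-0.233026) = 0.174770 substitutions/site.

0.1748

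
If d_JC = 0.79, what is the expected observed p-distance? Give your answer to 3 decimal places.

0.488

p = (3/4)(1 − e^(−4d/3)) = 0.75 × (1 − e^(-1.053333)) = 0.75 × (1 − 0.348773) = 0.488420.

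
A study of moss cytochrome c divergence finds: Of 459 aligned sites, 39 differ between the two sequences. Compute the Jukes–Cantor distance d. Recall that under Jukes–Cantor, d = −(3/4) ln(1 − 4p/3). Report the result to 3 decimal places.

p = 39/459 ≈ 0.084967.
d = −(3/4) ln(1 − 4p/3) = −0.75 ln(1 − 0.113289) = −0.75 ln(0.886711)
  = −0.75 × (-0.120236) = 0.090177 substitutions/site.

0.090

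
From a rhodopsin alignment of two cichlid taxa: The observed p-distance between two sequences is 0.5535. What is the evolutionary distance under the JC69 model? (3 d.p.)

1.005

d = −(3/4) ln(1 − 4p/3) = −0.75 ln(1 − 0.738) = −0.75 ln(0.262)
  = −0.75 × (-1.339411) = 1.004558 substitutions/site.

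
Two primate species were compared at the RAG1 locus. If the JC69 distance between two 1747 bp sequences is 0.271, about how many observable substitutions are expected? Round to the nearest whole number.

Invert JC69: p = (3/4)(1 − e^(−4d/3)) = 0.75 × (1 − e^(-0.361333)) = 0.75 × (1 − 0.696747) = 0.227440.
Expected differing sites = pL ≈ 0.227440 × 1747 = 397.33768 ≈ 397.

397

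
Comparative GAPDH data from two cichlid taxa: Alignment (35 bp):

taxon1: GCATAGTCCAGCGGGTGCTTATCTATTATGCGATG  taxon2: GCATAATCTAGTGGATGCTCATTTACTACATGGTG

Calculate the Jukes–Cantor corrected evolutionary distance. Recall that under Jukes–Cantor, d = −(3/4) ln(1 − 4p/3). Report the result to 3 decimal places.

0.407

The sequences differ at 11 of 35 sites, so p = 11/35 ≈ 0.314286.
d = −(3/4) ln(1 − 4p/3) = −0.75 ln(1 − 0.419048) = −0.75 ln(0.580952)
  = −0.75 × (-0.543087) = 0.407315 substitutions/site.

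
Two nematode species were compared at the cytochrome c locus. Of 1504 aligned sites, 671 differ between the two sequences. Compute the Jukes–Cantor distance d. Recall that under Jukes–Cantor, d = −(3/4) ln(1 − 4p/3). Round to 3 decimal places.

p = 671/1504 ≈ 0.446144.
d = −(3/4) ln(1 − 4p/3) = −0.75 ln(1 − 0.594859) = −0.75 ln(0.405141)
  = −0.75 × (-0.903520) = 0.677640 substitutions/site.

0.678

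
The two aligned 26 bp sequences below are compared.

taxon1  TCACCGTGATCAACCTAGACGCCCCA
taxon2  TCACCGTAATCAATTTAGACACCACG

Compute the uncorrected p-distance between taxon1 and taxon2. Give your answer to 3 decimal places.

0.231

The sequences differ at 6 of 26 positions (sites 8, 14, 15, 21, 24, 26).
p = 6/26 = 0.230769… ≈ 0.231 (to 3 d.p.).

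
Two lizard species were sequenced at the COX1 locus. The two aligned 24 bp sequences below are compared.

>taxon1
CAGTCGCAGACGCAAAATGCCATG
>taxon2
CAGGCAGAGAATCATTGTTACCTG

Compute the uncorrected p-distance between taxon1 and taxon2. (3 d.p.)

The sequences differ at 11 of 24 positions.
p = 11/24 = 0.458333… ≈ 0.458 (to 3 d.p.).

0.458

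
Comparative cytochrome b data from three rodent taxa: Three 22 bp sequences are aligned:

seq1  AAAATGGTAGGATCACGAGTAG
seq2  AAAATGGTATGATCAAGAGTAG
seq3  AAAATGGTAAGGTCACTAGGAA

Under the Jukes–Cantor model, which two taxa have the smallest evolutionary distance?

seq1 and seq2

seq1–seq2: 2/22 differ, p = 0.091, d = 0.097.
seq1–seq3: 5/22 differ, p = 0.227, d = 0.271.
seq2–seq3: 6/22 differ, p = 0.273, d = 0.339.
The smallest distance is between seq1 and seq2.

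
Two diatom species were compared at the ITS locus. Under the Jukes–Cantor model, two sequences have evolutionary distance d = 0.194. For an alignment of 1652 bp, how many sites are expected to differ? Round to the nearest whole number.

282

Invert JC69: p = (3/4)(1 − e^(−4d/3)) = 0.75 × (1 − e^(-0.258667)) = 0.75 × (1 − 0.772080) = 0.170940.
Expected differing sites = pL ≈ 0.170940 × 1652 = 282.39288 ≈ 282.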